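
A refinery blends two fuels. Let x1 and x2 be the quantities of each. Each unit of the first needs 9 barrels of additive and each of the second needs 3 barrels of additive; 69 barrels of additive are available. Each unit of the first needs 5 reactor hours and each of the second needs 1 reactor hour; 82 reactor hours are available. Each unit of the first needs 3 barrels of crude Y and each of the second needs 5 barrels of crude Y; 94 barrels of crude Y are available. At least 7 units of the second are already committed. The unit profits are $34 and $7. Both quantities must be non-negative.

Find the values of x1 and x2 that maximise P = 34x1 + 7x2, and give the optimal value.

x1 = 16/3, x2 = 7, maximum P = 691/3

Feasible corners and P = 34x1 + 7x2:
  (0, 94/5) → P = 658/5
  (0, 7) → P = 49
  (7/4, 71/4) → P = 735/4
  (16/3, 7) → P = 691/3

At the optimal vertex, 9x1 + 3x2 = 69 and x2 = 7.
Solving simultaneously gives x1 = 16/3, x2 = 7.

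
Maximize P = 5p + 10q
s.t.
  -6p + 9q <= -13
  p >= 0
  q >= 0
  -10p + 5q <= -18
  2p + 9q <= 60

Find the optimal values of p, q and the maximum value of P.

Extreme points and P = 5p + 10q:
  (13/6, 0) → P = 65/6
  (73/8, 167/36) → P = 6625/72
  (30, 0) → P = 150

p = 30, q = 0, maximum P = 150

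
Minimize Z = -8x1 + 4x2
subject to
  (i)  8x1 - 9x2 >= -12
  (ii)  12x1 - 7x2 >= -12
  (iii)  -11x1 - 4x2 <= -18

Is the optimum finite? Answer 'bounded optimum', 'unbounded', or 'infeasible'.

From the feasible point (114/131, 276/131), moving in the direction (4, -11) keeps every constraint satisfied while Z decreases without bound.

unbounded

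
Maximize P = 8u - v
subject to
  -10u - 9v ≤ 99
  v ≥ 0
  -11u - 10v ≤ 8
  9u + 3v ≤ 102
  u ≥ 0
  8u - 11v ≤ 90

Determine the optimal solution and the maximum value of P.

The binding constraints are 9u + 3v = 102 and 8u - 11v = 90.
Solving simultaneously gives u = 464/41, v = 2/41.

u = 464/41, v = 2/41, maximum P = 3710/41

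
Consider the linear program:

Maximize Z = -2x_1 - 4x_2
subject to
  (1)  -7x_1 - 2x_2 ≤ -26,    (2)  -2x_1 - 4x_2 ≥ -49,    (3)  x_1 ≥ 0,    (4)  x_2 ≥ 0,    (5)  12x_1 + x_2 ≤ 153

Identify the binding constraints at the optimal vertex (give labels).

Extreme points and Z = -2x_1 - 4x_2:
  (1/4, 97/8) → Z = -49
  (26/7, 0) → Z = -52/7
  (563/46, 141/23) → Z = -49
  (51/4, 0) → Z = -51/2

The maximum is at (26/7, 0). Substituting into each constraint, equality holds for (1) and (4); the remaining constraints have slack.

(1) and (4)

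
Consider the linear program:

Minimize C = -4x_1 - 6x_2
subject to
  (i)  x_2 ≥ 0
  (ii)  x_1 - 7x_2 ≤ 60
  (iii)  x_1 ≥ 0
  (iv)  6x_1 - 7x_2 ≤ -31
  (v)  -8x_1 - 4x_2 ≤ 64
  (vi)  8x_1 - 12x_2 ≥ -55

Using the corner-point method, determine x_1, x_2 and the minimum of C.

x_1 = 13/16, x_2 = 41/8, minimum C = -34

The binding constraints are 6x_1 - 7x_2 = -31 and 8x_1 - 12x_2 = -55.
Solving simultaneously gives x_1 = 13/16, x_2 = 41/8.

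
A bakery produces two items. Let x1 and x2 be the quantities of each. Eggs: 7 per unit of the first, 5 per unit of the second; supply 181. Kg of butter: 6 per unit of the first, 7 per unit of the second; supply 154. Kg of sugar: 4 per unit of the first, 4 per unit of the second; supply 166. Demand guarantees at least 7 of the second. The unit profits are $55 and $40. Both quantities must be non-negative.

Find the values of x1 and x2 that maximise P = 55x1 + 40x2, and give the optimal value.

x1 = 35/2, x2 = 7, maximum P = 2485/2

Extreme points and P = 55x1 + 40x2:
  (0, 22) → P = 880
  (0, 7) → P = 280
  (35/2, 7) → P = 2485/2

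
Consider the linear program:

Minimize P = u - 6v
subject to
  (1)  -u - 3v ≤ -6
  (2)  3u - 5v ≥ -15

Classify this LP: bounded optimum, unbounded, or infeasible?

unbounded

From the feasible point (-15/14, 33/14), moving in the direction (5, 3) keeps every constraint satisfied while P decreases without bound.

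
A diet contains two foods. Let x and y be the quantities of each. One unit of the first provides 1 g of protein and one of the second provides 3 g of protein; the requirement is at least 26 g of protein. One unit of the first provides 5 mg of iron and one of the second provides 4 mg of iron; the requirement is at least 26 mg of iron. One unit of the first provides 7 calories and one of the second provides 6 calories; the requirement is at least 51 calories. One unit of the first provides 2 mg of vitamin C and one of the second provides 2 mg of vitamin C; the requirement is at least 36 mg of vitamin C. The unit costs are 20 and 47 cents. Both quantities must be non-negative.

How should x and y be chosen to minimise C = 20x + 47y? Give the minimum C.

Extreme points and C = 20x + 47y:
  (0, 18) → C = 846
  (26, 0) → C = 520
  (14, 4) → C = 468
The feasible region is unbounded (it extends along (0, 1), (1, 0)), but C strictly increases along every unbounded feasible direction, so there is no improving ray and the minimum is attained at a vertex.

x = 14, y = 4, minimum C = 468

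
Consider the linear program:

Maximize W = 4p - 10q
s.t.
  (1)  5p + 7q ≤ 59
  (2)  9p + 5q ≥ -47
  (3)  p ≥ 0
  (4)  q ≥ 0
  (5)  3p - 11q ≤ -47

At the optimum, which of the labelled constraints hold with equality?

Extreme points and W = 4p - 10q:
  (0, 59/7) → W = -590/7
  (80/19, 103/19) → W = -710/19
  (0, 47/11) → W = -470/11

The maximum is at (80/19, 103/19). Substituting into each constraint, equality holds for (1) and (5); the remaining constraints have slack.

(1) and (5)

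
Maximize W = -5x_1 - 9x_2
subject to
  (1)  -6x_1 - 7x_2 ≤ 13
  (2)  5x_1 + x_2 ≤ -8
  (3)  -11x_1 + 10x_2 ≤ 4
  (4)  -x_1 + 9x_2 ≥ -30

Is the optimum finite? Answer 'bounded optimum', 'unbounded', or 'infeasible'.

infeasible

The boundaries -6x_1 - 7x_2 = 13 and 5x_1 + x_2 = -8 meet at (-43/29, -17/29), but that point violates -11x_1 + 10x_2 ≤ 4. Every candidate vertex is excluded by some other constraint, so the feasible region is empty.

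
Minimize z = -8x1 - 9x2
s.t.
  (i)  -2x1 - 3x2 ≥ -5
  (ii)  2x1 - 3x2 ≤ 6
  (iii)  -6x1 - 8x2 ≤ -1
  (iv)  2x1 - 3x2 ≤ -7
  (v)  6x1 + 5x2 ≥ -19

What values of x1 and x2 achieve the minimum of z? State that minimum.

x1 = -1/2, x2 = 2, minimum z = -14

Corner points and z = -8x1 - 9x2:
  (-1/2, 2) → z = -14
  (-41/4, 17/2) → z = 11/2
  (-53/34, 22/17) → z = 14/17
  (-157/18, 20/3) → z = 88/9

The binding constraints are -2x1 - 3x2 = -5 and 2x1 - 3x2 = -7.
Solving simultaneously gives x1 = -1/2, x2 = 2.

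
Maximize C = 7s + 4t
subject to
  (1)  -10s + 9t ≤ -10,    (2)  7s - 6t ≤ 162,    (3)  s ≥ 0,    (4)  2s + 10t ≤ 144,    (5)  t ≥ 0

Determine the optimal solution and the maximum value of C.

s = 1242/41, t = 342/41, maximum C = 10062/41

Extreme points and C = 7s + 4t:
  (698/59, 710/59) → C = 7726/59
  (1, 0) → C = 7
  (1242/41, 342/41) → C = 10062/41
  (162/7, 0) → C = 162

At the optimal vertex, 7s - 6t = 162 and 2s + 10t = 144.
Solving simultaneously gives s = 1242/41, t = 342/41.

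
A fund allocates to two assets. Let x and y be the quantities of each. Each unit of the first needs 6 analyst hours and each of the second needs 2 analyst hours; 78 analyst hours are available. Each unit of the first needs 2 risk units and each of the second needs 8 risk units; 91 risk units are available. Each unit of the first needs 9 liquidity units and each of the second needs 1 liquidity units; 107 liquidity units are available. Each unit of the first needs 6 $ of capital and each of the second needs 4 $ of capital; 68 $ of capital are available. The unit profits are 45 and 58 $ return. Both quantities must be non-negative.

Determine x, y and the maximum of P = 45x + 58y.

x = 9/2, y = 41/4, maximum P = 797

At the optimal vertex, 2x + 8y = 91 and 6x + 4y = 68.
Solving simultaneously gives x = 9/2, y = 41/4.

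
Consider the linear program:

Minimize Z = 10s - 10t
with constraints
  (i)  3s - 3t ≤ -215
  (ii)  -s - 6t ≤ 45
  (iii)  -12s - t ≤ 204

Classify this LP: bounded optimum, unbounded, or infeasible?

unbounded

From the feasible point (-827/39, 656/13), moving in the direction (-1, 12) keeps every constraint satisfied while Z decreases without bound.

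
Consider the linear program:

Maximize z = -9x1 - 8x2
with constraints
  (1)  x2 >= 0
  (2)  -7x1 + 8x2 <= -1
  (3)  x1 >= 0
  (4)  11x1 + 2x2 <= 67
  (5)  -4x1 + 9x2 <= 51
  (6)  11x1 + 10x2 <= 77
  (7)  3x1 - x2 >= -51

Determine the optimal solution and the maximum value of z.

Vertices and z = -9x1 - 8x2:
  (1/7, 0) → z = -9/7
  (67/11, 0) → z = -603/11
  (313/79, 264/79) → z = -4929/79
  (129/22, 5/4) → z = -1381/22

At the optimal vertex, x2 = 0 and -7x1 + 8x2 = -1.
Solving simultaneously gives x1 = 1/7, x2 = 0.

x1 = 1/7, x2 = 0, maximum z = -9/7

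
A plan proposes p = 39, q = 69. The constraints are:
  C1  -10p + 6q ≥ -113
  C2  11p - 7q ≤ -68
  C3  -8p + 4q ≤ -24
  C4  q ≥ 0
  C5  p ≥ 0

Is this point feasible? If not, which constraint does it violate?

not feasible — violates C2

Constraint C2: 11p - 7q = -54, which is not ≤ -68. All other constraints are satisfied.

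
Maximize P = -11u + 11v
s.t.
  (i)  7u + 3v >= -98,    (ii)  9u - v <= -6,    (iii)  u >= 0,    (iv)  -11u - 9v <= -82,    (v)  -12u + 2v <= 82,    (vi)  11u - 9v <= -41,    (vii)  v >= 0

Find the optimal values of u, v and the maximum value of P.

Vertices and P = -11u + 11v:
  (7/23, 201/23) → P = 2134/23
  (35/3, 111) → P = 3278/3
  (0, 82/9) → P = 902/9
  (0, 41) → P = 451

u = 35/3, v = 111, maximum P = 3278/3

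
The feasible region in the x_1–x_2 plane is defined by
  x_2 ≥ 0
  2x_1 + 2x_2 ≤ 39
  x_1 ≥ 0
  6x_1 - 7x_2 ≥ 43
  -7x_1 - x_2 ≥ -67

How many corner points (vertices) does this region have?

3

The feasible vertices (each the meet of two boundaries and inside every other half-plane) are:
  (43/6, 0)
  (67/7, 0)
  (512/55, 101/55)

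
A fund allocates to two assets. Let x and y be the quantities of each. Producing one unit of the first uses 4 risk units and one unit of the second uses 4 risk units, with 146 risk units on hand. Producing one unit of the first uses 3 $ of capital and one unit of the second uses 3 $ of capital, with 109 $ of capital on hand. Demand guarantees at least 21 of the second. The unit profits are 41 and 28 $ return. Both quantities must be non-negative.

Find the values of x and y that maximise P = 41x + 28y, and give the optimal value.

x = 46/3, y = 21, maximum P = 3650/3

Corner points and P = 41x + 28y:
  (0, 109/3) → P = 3052/3
  (0, 21) → P = 588
  (46/3, 21) → P = 3650/3

The optimum lies where 3x + 3y = 109 and y = 21.
Solving simultaneously gives x = 46/3, y = 21.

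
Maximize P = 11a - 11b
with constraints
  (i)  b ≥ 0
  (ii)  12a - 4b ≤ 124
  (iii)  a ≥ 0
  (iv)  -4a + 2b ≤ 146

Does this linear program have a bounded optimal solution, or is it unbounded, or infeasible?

Vertices and P = 11a - 11b:
  (31/3, 0) → P = 341/3
  (0, 0) → P = 0
  (104, 281) → P = -1947
  (0, 73) → P = -803
The feasible region has finitely many vertices and no improving ray; the maximum is 341/3 at (31/3, 0).

bounded optimum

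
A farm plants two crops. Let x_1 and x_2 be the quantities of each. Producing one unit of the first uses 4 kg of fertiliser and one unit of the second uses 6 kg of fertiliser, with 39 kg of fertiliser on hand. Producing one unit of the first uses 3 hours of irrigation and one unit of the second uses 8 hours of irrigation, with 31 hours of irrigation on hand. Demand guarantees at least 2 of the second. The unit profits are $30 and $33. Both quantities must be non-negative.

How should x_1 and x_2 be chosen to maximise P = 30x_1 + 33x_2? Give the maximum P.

x_1 = 5, x_2 = 2, maximum P = 216

Vertices and P = 30x_1 + 33x_2:
  (0, 31/8) → P = 1023/8
  (0, 2) → P = 66
  (5, 2) → P = 216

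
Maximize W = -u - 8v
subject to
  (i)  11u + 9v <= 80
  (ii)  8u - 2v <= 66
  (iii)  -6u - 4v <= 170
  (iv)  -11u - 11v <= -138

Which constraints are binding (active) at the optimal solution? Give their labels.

(i) and (iv)

Vertices and W = -u - 8v:
  (-185, 235) → W = -1695
  (-181/11, 29) → W = -2371/11
  (-1211/11, 1349/11) → W = -871

The maximum is at (-181/11, 29). Substituting into each constraint, equality holds for (i) and (iv); the remaining constraints have slack.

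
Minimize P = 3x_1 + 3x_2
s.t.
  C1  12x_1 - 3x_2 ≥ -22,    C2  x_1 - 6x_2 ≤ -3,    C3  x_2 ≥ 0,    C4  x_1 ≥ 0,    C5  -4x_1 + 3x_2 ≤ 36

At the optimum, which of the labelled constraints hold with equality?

Feasible corners and P = 3x_1 + 3x_2:
  (0, 22/3) → P = 22
  (7/4, 43/3) → P = 193/4
  (0, 1/2) → P = 3/2
The feasible region is unbounded (it extends along (3, 4), (6, 1)), but P strictly increases along every unbounded feasible direction, so there is no improving ray and the minimum is attained at a vertex.

The minimum is at (0, 1/2). Substituting into each constraint, equality holds for C2 and C4; the remaining constraints have slack.

C2 and C4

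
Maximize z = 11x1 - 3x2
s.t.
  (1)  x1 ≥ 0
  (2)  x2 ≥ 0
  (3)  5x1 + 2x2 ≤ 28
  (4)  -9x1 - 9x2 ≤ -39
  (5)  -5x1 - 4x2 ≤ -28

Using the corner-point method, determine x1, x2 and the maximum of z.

Vertices and z = 11x1 - 3x2:
  (0, 14) → z = -42
  (0, 7) → z = -21
  (28/5, 0) → z = 308/5

At the optimal vertex, x2 = 0 and 5x1 + 2x2 = 28.
Solving simultaneously gives x1 = 28/5, x2 = 0.

x1 = 28/5, x2 = 0, maximum z = 308/5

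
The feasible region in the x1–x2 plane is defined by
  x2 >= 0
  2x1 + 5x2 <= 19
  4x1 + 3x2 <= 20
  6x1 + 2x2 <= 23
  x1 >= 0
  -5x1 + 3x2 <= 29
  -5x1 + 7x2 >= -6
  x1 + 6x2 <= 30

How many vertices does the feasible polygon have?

The feasible vertices (each the meet of two boundaries and inside every other half-plane) are:
  (0, 0)
  (6/5, 0)
  (77/26, 34/13)
  (0, 19/5)
  (173/52, 79/52)

5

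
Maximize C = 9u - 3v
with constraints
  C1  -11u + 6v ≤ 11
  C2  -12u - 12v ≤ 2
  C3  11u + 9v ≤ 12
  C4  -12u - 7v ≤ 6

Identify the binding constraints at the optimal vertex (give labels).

Vertices and C = 9u - 3v:
  (-12/17, 55/102) → C = -271/34
  (-9/55, 23/15) → C = -334/55
  (27/4, -83/12) → C = 163/2

The maximum is at (27/4, -83/12). Substituting into each constraint, equality holds for C2 and C3; the remaining constraints have slack.

C2 and C3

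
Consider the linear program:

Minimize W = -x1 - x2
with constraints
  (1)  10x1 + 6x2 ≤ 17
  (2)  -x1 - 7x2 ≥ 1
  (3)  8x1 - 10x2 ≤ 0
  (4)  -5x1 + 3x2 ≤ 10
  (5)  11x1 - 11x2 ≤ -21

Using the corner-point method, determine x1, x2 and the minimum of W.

Vertices and W = -x1 - x2:
  (-73/38, 5/38) → W = 34/19
  (-79/44, 5/44) → W = 37/22
  (-47/22, -5/22) → W = 26/11

x1 = -79/44, x2 = 5/44, minimum W = 37/22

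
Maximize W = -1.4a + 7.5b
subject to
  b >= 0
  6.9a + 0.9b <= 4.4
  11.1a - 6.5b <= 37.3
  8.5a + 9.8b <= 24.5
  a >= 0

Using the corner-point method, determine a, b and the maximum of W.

a = 0, b = 2.5, maximum W = 18.75

Extreme points and W = -1.4a + 7.5b:
  (44/69, 0) → W = -308/345
  (0, 0) → W = 0
  (2107/5997, 13165/5997) → W = 957877/59970
  (0, 5/2) → W = 75/4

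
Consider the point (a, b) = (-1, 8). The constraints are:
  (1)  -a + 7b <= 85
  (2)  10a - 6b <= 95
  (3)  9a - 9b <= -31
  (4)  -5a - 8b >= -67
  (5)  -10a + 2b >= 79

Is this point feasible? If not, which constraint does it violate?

not feasible — violates (5)

Constraint (5): -10a + 2b = 26, which is not ≥ 79. All other constraints are satisfied.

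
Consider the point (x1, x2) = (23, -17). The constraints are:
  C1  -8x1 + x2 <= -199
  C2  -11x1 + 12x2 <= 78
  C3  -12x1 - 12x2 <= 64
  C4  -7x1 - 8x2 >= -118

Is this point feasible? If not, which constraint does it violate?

feasible

C1: -201 ≤ -199 ✓
C2: -457 ≤ 78 ✓
C3: -72 ≤ 64 ✓
C4: -25 ≥ -118 ✓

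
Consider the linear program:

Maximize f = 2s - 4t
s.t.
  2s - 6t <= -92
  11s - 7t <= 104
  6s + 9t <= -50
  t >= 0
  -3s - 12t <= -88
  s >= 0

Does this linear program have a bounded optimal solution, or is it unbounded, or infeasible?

The boundaries 2s - 6t = -92 and 11s - 7t = 104 meet at (317/13, 305/13), but that point violates 6s + 9t ≤ -50. Every candidate vertex is excluded by some other constraint, so the feasible region is empty.

infeasible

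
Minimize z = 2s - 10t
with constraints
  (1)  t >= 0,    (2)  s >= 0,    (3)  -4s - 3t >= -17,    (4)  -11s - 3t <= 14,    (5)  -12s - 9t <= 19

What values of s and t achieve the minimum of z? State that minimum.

s = 0, t = 17/3, minimum z = -170/3

Feasible corners and z = 2s - 10t:
  (0, 0) → z = 0
  (17/4, 0) → z = 17/2
  (0, 17/3) → z = -170/3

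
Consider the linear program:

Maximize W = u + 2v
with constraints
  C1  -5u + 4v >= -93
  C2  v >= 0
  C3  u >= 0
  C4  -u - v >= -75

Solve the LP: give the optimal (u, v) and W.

The binding constraints are u = 0 and -u - v = -75.
Solving simultaneously gives u = 0, v = 75.

u = 0, v = 75, maximum W = 150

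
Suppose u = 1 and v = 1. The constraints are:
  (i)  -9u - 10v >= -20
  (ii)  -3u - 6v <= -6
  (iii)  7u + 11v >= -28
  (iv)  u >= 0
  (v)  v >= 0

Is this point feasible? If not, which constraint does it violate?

(i): -19 ≥ -20 ✓
(ii): -9 ≤ -6 ✓
(iii): 18 ≥ -28 ✓
(iv): 1 ≥ 0 ✓
(v): 1 ≥ 0 ✓

feasible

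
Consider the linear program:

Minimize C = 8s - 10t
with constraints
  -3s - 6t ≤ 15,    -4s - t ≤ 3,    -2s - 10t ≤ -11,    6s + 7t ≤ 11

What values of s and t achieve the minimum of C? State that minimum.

s = -16/11, t = 31/11, minimum C = -438/11

Extreme points and C = 8s - 10t:
  (-41/38, 25/19) → C = -414/19
  (-16/11, 31/11) → C = -438/11
  (33/46, 22/23) → C = -88/23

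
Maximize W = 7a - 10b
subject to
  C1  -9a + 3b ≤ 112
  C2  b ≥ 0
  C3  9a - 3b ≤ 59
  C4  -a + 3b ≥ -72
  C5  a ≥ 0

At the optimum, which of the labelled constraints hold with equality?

C2 and C3

Vertices and W = 7a - 10b:
  (0, 112/3) → W = -1120/3
  (59/9, 0) → W = 413/9
  (0, 0) → W = 0
The feasible region is unbounded (it extends along (1, 3)), but W strictly decreases along every unbounded feasible direction, so there is no improving ray and the maximum is attained at a vertex.

The maximum is at (59/9, 0). Substituting into each constraint, equality holds for C2 and C3; the remaining constraints have slack.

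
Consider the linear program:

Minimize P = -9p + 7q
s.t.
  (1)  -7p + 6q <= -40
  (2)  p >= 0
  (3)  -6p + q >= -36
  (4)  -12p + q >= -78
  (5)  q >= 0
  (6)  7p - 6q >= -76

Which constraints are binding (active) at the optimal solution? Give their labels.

Extreme points and P = -9p + 7q:
  (176/29, 12/29) → P = -1500/29
  (40/7, 0) → P = -360/7
  (6, 0) → P = -54

The minimum is at (6, 0). Substituting into each constraint, equality holds for (3) and (5); the remaining constraints have slack.

(3) and (5)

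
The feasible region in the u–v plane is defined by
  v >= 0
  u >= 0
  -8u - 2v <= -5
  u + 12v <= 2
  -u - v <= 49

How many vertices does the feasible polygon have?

3

Of the 10 pairwise boundary intersections, those satisfying every inequality are:
  (5/8, 0)
  (2, 0)
  (28/47, 11/94)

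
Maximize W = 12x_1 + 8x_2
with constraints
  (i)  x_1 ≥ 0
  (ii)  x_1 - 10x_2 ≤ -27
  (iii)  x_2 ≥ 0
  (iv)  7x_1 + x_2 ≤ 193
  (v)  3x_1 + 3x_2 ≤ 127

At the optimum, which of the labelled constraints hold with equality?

(iv) and (v)

Feasible corners and W = 12x_1 + 8x_2:
  (0, 27/10) → W = 108/5
  (0, 127/3) → W = 1016/3
  (1903/71, 382/71) → W = 25892/71
  (226/9, 155/9) → W = 3952/9

The maximum is at (226/9, 155/9). Substituting into each constraint, equality holds for (iv) and (v); the remaining constraints have slack.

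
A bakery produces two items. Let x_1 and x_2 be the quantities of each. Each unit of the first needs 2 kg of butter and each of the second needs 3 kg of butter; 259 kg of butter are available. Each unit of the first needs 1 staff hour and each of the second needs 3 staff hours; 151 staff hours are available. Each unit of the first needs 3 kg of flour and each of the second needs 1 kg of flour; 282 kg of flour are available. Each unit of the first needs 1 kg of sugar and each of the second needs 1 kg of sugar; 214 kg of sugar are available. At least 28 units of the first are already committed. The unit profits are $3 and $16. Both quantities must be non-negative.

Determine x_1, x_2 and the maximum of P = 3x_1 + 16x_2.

Vertices and P = 3x_1 + 16x_2:
  (94, 0) → P = 282
  (28, 0) → P = 84
  (695/8, 171/8) → P = 4821/8
  (28, 41) → P = 740

The binding constraints are x_1 + 3x_2 = 151 and x_1 = 28.
Solving simultaneously gives x_1 = 28, x_2 = 41.

x_1 = 28, x_2 = 41, maximum P = 740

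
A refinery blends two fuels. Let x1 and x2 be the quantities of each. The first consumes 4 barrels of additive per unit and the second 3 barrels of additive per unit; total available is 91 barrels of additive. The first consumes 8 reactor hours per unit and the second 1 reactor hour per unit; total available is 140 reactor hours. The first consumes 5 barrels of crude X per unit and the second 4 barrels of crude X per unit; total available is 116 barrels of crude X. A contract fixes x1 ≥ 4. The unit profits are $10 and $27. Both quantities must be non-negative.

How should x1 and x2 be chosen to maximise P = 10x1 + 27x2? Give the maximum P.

At the optimal vertex, 5x1 + 4x2 = 116 and x1 = 4.
Solving simultaneously gives x1 = 4, x2 = 24.

x1 = 4, x2 = 24, maximum P = 688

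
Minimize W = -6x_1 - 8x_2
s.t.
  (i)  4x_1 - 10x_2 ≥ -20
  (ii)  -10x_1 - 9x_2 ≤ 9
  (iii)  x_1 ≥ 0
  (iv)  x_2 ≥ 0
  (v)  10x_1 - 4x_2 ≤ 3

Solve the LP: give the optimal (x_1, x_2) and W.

Vertices and W = -6x_1 - 8x_2:
  (0, 2) → W = -16
  (55/42, 53/21) → W = -589/21
  (0, 0) → W = 0
  (3/10, 0) → W = -9/5

x_1 = 55/42, x_2 = 53/21, minimum W = -589/21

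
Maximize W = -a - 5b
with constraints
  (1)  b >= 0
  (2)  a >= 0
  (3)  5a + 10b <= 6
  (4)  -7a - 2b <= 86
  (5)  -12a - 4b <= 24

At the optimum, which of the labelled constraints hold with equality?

Corner points and W = -a - 5b:
  (0, 0) → W = 0
  (6/5, 0) → W = -6/5
  (0, 3/5) → W = -3

The maximum is at (0, 0). Substituting into each constraint, equality holds for (1) and (2); the remaining constraints have slack.

(1) and (2)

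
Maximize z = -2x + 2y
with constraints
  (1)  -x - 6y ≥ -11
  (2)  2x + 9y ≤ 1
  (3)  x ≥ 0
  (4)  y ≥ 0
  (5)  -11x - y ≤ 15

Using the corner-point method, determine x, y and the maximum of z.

x = 0, y = 1/9, maximum z = 2/9

Feasible corners and z = -2x + 2y:
  (0, 1/9) → z = 2/9
  (1/2, 0) → z = -1
  (0, 0) → z = 0

The binding constraints are 2x + 9y = 1 and x = 0.
Solving simultaneously gives x = 0, y = 1/9.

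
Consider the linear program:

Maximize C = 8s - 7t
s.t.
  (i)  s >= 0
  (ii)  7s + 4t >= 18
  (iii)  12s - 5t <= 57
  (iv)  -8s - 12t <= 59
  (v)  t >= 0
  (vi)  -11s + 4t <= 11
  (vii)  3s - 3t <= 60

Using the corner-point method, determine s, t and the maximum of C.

Extreme points and C = 8s - 7t:
  (18/7, 0) → C = 144/7
  (7/18, 275/72) → C = -189/8
  (19/4, 0) → C = 38
The feasible region is unbounded (it extends along (4, 11), (5, 12)), but C strictly decreases along every unbounded feasible direction, so there is no improving ray and the maximum is attained at a vertex.

The binding constraints are 12s - 5t = 57 and t = 0.
Solving simultaneously gives s = 19/4, t = 0.

s = 19/4, t = 0, maximum C = 38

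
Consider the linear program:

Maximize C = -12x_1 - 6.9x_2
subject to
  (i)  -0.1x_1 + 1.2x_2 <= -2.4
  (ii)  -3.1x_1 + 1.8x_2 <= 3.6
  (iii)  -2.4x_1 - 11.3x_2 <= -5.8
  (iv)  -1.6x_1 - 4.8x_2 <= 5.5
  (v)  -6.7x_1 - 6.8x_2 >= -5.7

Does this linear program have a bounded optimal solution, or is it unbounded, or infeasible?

infeasible

The boundaries -0.1x_1 + 1.2x_2 = -2.4 and -2.4x_1 - 11.3x_2 = -5.8 meet at (3408/401, -518/401), but that point violates -6.7x_1 - 6.8x_2 ≥ -5.7. Every candidate vertex is excluded by some other constraint, so the feasible region is empty.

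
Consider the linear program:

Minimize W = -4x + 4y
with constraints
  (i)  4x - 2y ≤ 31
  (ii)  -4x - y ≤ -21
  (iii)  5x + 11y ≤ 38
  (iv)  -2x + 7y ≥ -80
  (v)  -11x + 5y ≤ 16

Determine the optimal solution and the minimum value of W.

Corner points and W = -4x + 4y:
  (73/12, -10/3) → W = -113/3
  (139/18, -1/18) → W = -280/9
  (193/39, 47/39) → W = -584/39

At the optimal vertex, 4x - 2y = 31 and -4x - y = -21.
Solving simultaneously gives x = 73/12, y = -10/3.

x = 73/12, y = -10/3, minimum W = -113/3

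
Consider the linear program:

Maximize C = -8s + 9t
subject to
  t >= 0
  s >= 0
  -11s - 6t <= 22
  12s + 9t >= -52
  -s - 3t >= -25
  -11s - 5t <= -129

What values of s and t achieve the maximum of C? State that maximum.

Extreme points and C = -8s + 9t:
  (25, 0) → C = -200
  (129/11, 0) → C = -1032/11
  (131/14, 73/14) → C = -391/14

The optimum lies where -s - 3t = -25 and -11s - 5t = -129.
Solving simultaneously gives s = 131/14, t = 73/14.

s = 131/14, t = 73/14, maximum C = -391/14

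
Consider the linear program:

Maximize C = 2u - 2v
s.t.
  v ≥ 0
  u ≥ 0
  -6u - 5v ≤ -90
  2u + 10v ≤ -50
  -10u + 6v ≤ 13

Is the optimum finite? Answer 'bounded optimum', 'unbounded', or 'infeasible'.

infeasible

The boundaries v = 0 and -6u - 5v = -90 meet at (15, 0), but that point violates 2u + 10v ≤ -50. Every candidate vertex is excluded by some other constraint, so the feasible region is empty.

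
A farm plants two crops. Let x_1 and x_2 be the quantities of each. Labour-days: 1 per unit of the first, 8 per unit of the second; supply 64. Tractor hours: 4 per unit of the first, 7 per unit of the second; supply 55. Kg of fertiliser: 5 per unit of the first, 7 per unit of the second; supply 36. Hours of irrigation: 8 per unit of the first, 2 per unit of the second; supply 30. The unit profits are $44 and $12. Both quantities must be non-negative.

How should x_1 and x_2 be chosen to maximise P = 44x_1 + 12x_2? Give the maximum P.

Vertices and P = 44x_1 + 12x_2:
  (0, 0) → P = 0
  (0, 36/7) → P = 432/7
  (15/4, 0) → P = 165
  (3, 3) → P = 168

The optimum lies where 5x_1 + 7x_2 = 36 and 8x_1 + 2x_2 = 30.
Solving simultaneously gives x_1 = 3, x_2 = 3.

x_1 = 3, x_2 = 3, maximum P = 168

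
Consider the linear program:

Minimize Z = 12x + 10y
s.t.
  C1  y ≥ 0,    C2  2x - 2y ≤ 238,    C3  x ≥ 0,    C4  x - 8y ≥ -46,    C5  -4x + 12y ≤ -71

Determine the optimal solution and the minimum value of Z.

x = 71/4, y = 0, minimum Z = 213

Feasible corners and Z = 12x + 10y:
  (119, 0) → Z = 1428
  (71/4, 0) → Z = 213
  (998/7, 165/7) → Z = 13626/7
  (56, 51/4) → Z = 1599/2

The binding constraints are y = 0 and -4x + 12y = -71.
Solving simultaneously gives x = 71/4, y = 0.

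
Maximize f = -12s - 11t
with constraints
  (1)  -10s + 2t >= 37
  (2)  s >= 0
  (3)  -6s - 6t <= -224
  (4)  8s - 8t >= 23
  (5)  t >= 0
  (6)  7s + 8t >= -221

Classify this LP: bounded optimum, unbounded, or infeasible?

infeasible

The boundaries -10s + 2t = 37 and -6s - 6t = -224 meet at (113/36, 1231/36), but that point violates 8s - 8t ≥ 23. Every candidate vertex is excluded by some other constraint, so the feasible region is empty.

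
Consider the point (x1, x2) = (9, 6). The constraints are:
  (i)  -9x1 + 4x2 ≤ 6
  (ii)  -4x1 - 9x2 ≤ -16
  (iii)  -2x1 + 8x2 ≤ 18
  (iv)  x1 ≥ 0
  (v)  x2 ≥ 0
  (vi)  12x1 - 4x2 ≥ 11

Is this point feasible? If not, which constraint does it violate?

Constraint (iii): -2x1 + 8x2 = 30, which is not ≤ 18. All other constraints are satisfied.

not feasible — violates (iii)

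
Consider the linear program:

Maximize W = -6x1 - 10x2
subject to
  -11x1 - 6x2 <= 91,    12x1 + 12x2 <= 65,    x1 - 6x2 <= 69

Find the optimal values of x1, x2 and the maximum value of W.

x1 = -11/6, x2 = -425/36, maximum W = 2323/18

Vertices and W = -6x1 - 10x2:
  (-247/10, 1807/60) → W = -4589/30
  (-11/6, -425/36) → W = 2323/18
  (29/2, -109/12) → W = 23/6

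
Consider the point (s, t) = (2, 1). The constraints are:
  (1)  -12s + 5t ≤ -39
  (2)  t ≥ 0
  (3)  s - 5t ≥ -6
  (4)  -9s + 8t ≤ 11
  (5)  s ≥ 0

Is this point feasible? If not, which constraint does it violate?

Constraint (1): -12s + 5t = -19, which is not ≤ -39. All other constraints are satisfied.

not feasible — violates (1)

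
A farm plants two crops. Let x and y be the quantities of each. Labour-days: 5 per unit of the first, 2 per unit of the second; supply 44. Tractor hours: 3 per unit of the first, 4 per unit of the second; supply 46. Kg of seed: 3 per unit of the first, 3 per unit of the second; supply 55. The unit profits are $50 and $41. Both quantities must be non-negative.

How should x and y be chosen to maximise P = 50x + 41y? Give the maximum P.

Vertices and P = 50x + 41y:
  (0, 0) → P = 0
  (0, 23/2) → P = 943/2
  (44/5, 0) → P = 440
  (6, 7) → P = 587

At the optimal vertex, 5x + 2y = 44 and 3x + 4y = 46.
Solving simultaneously gives x = 6, y = 7.

x = 6, y = 7, maximum P = 587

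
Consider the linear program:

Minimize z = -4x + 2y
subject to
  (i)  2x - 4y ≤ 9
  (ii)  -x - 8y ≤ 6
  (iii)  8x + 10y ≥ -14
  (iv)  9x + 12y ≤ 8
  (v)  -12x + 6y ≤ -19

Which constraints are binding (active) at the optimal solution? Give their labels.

(ii) and (iv)

Corner points and z = -4x + 2y:
  (34/15, -31/30) → z = -167/15
  (58/51, -91/102) → z = -19/3
  (46/33, -25/66) → z = -19/3

The minimum is at (34/15, -31/30). Substituting into each constraint, equality holds for (ii) and (iv); the remaining constraints have slack.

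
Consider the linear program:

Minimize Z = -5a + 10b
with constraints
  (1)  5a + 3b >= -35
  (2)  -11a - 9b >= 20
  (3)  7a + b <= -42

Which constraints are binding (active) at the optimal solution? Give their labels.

Feasible corners and Z = -5a + 10b:
  (-85/4, 95/4) → Z = 1375/4
  (-91/16, -35/16) → Z = 105/16
  (-179/26, 161/26) → Z = 2505/26

The minimum is at (-91/16, -35/16). Substituting into each constraint, equality holds for (1) and (3); the remaining constraints have slack.

(1) and (3)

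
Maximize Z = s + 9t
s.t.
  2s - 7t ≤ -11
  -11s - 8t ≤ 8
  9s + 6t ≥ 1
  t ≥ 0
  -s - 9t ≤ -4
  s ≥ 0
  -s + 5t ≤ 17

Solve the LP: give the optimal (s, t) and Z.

Vertices and Z = s + 9t:
  (0, 11/7) → Z = 99/7
  (64/3, 23/3) → Z = 271/3
  (0, 17/5) → Z = 153/5

s = 64/3, t = 23/3, maximum Z = 271/3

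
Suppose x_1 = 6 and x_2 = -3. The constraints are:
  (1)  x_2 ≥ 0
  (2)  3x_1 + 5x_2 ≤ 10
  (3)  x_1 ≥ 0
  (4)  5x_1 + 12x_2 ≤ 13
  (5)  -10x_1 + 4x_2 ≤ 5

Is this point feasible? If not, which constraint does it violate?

Constraint (1): x_2 = -3, which is not ≥ 0. All other constraints are satisfied.

not feasible — violates (1)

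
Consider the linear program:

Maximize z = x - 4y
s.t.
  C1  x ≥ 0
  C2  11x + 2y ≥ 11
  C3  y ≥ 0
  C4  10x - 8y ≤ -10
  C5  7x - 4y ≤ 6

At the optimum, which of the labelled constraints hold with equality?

C2 and C4

Feasible corners and z = x - 4y:
  (0, 11/2) → z = -22
  (17/27, 55/27) → z = -203/27
  (11/2, 65/8) → z = -27
The feasible region is unbounded (it extends along (0, 1), (4, 7)), but z strictly decreases along every unbounded feasible direction, so there is no improving ray and the maximum is attained at a vertex.

The maximum is at (17/27, 55/27). Substituting into each constraint, equality holds for C2 and C4; the remaining constraints have slack.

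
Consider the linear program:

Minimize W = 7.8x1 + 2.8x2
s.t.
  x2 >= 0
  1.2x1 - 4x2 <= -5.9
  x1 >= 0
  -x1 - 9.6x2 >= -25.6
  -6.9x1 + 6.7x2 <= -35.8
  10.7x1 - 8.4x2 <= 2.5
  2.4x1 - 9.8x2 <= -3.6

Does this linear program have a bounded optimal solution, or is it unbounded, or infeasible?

infeasible

The boundaries 1.2x1 - 4x2 = -5.9 and x1 = 0 meet at (0, 1.475), but that point violates -6.9x1 + 6.7x2 ≤ -35.8. Every candidate vertex is excluded by some other constraint, so the feasible region is empty.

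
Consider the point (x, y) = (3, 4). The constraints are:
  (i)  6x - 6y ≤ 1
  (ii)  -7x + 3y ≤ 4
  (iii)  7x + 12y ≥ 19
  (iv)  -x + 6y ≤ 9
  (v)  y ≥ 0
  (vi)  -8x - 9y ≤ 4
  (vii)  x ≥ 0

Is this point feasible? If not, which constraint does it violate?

Constraint (iv): -x + 6y = 21, which is not ≤ 9. All other constraints are satisfied.

not feasible — violates (iv)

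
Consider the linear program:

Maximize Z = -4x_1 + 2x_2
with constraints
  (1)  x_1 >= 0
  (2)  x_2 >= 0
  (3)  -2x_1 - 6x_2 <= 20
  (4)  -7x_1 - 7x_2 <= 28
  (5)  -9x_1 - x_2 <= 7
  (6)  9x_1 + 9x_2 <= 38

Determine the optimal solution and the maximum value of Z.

Feasible corners and Z = -4x_1 + 2x_2:
  (0, 0) → Z = 0
  (0, 38/9) → Z = 76/9
  (38/9, 0) → Z = -152/9

The optimum lies where x_1 = 0 and 9x_1 + 9x_2 = 38.
Solving simultaneously gives x_1 = 0, x_2 = 38/9.

x_1 = 0, x_2 = 38/9, maximum Z = 76/9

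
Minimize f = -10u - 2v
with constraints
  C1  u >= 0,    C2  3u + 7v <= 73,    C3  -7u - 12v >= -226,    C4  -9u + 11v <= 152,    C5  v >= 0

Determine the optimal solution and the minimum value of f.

Corner points and f = -10u - 2v:
  (0, 73/7) → f = -146/7
  (0, 0) → f = 0
  (73/3, 0) → f = -730/3

u = 73/3, v = 0, minimum f = -730/3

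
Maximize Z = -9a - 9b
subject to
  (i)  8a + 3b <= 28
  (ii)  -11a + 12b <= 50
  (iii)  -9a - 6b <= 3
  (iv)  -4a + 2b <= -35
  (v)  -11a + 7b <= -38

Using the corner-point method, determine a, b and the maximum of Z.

a = 59/7, b = -92/7, maximum Z = 297/7

Feasible corners and Z = -9a - 9b:
  (59/7, -92/7) → Z = 297/7
  (23/4, -6) → Z = 9/4
  (34/7, -109/14) → Z = 369/14

At the optimal vertex, 8a + 3b = 28 and -9a - 6b = 3.
Solving simultaneously gives a = 59/7, b = -92/7.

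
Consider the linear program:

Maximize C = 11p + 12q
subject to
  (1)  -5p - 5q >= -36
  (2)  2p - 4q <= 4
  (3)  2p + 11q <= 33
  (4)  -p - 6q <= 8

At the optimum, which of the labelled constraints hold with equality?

(1) and (3)

Vertices and C = 11p + 12q:
  (82/15, 26/15) → C = 1214/15
  (77/15, 31/15) → C = 1219/15
  (-1/2, -5/4) → C = -41/2
The feasible region is unbounded (it extends along (-11, 2), (-6, 1)), but C strictly decreases along every unbounded feasible direction, so there is no improving ray and the maximum is attained at a vertex.

The maximum is at (77/15, 31/15). Substituting into each constraint, equality holds for (1) and (3); the remaining constraints have slack.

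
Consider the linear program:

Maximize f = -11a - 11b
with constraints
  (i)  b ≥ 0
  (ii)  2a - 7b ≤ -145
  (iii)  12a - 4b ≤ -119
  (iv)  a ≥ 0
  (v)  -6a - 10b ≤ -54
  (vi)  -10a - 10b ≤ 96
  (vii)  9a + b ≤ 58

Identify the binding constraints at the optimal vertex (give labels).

(iii) and (iv)

Feasible corners and f = -11a - 11b:
  (0, 119/4) → f = -1309/4
  (113/48, 589/16) → f = -2585/6
  (0, 58) → f = -638

The maximum is at (0, 119/4). Substituting into each constraint, equality holds for (iii) and (iv); the remaining constraints have slack.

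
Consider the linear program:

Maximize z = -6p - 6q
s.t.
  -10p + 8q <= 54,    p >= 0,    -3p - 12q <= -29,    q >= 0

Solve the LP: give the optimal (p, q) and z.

Extreme points and z = -6p - 6q:
  (0, 27/4) → z = -81/2
  (0, 29/12) → z = -29/2
  (29/3, 0) → z = -58
The feasible region is unbounded (it extends along (4, 5), (1, 0)), but z strictly decreases along every unbounded feasible direction, so there is no improving ray and the maximum is attained at a vertex.

The optimum lies where p = 0 and -3p - 12q = -29.
Solving simultaneously gives p = 0, q = 29/12.

p = 0, q = 29/12, maximum z = -29/2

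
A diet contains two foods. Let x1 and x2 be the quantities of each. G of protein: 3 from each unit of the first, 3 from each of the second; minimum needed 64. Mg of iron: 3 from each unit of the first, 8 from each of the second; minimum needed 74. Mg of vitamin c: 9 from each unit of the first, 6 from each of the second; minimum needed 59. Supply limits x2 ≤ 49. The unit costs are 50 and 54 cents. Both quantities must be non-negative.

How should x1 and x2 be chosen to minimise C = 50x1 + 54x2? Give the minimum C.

Feasible corners and C = 50x1 + 54x2:
  (0, 64/3) → C = 1152
  (0, 49) → C = 2646
  (74/3, 0) → C = 3700/3
  (58/3, 2) → C = 3224/3
The feasible region is unbounded (it extends along (1, 0)), but C strictly increases along every unbounded feasible direction, so there is no improving ray and the minimum is attained at a vertex.

At the optimal vertex, 3x1 + 3x2 = 64 and 3x1 + 8x2 = 74.
Solving simultaneously gives x1 = 58/3, x2 = 2.

x1 = 58/3, x2 = 2, minimum C = 3224/3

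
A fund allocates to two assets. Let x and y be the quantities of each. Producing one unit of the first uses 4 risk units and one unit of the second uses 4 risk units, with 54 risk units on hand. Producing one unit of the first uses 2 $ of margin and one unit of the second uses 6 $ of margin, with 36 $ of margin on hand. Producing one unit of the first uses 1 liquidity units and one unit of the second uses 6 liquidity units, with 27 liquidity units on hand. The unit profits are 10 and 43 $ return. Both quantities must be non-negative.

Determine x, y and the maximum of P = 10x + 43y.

The binding constraints are 2x + 6y = 36 and x + 6y = 27.
Solving simultaneously gives x = 9, y = 3.

x = 9, y = 3, maximum P = 219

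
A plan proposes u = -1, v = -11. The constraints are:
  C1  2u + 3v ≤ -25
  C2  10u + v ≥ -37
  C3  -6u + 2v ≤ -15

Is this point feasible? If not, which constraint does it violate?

C1: -35 ≤ -25 ✓
C2: -21 ≥ -37 ✓
C3: -16 ≤ -15 ✓

feasible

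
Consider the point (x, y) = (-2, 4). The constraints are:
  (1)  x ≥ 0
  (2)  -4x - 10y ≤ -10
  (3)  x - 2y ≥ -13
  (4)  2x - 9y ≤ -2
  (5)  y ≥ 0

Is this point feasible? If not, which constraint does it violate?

Constraint (1): x = -2, which is not ≥ 0. All other constraints are satisfied.

not feasible — violates (1)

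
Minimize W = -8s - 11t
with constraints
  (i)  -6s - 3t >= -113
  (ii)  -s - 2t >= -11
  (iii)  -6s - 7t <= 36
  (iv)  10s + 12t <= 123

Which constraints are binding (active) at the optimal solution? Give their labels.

Extreme points and W = -8s - 11t:
  (899/24, -149/4) → W = 1321/12
  (47/2, -28/3) → W = -256/3
  (-149/5, 102/5) → W = 14
  (57/4, -13/8) → W = -769/8

The minimum is at (57/4, -13/8). Substituting into each constraint, equality holds for (ii) and (iv); the remaining constraints have slack.

(ii) and (iv)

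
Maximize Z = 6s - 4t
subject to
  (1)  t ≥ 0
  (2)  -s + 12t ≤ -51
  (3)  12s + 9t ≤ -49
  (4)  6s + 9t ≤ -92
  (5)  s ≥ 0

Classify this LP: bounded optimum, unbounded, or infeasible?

infeasible

The boundaries 12s + 9t = -49 and 6s + 9t = -92 meet at (43/6, -15), but that point violates t ≥ 0. Every candidate vertex is excluded by some other constraint, so the feasible region is empty.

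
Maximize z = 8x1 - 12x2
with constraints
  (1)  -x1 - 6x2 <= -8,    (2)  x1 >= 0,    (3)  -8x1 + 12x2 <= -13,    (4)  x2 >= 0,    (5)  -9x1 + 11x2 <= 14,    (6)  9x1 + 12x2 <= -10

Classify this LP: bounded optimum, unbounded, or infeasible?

The boundaries -x1 - 6x2 = -8 and -8x1 + 12x2 = -13 meet at (29/10, 17/20), but that point violates 9x1 + 12x2 ≤ -10. Every candidate vertex is excluded by some other constraint, so the feasible region is empty.

infeasible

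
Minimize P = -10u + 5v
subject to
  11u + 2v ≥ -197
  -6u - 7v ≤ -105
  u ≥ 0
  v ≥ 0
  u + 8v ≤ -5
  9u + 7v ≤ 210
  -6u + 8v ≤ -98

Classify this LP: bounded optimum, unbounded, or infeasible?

infeasible

The boundaries -6u - 7v = -105 and v = 0 meet at (35/2, 0), but that point violates u + 8v ≤ -5. Every candidate vertex is excluded by some other constraint, so the feasible region is empty.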